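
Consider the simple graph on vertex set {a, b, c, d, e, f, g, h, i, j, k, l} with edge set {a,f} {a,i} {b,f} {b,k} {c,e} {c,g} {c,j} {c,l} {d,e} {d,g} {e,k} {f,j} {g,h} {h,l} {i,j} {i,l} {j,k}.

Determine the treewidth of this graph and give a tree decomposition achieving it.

Treewidth 3.
One such decomposition:
Bags: B1 = {d, g, h, l}  B2 = {c, d, g, l}  B3 = {c, d, e, l}  B4 = {c, e, i, l}  B5 = {c, e, i, j}  B6 = {e, i, j, k}  B7 = {a, i, j, k}  B8 = {a, f, j, k}  B9 = {a, b, f, k}
Tree: B1–B2, B2–B3, B3–B4, B4–B5, B5–B6, B6–B7, B7–B8, B8–B9

Every bag has size at most 4, so the width is 4 − 1 = 3 and tw(G) ≤ 3. For the lower bound: the 4 vertex sets {d,g,h}, {l}, {c}, {e,i,j,k} are disjoint, each induces a connected subgraph, and every pair is joined by at least one edge of G. Contracting each set to a single vertex therefore yields K_{4} as a minor, and since treewidth is minor-monotone, tw(G) ≥ tw(K_{4}) = 3. Combining the bounds, tw(G) = 3.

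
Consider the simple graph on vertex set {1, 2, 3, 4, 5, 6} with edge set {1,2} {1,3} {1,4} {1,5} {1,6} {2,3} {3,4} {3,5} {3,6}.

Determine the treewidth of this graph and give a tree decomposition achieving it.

Treewidth 2.
Bags: B1 = {1, 3, 5}  B2 = {1, 3, 6}  B3 = {1, 2, 3}  B4 = {1, 3, 4}
Tree: B1–B2, B2–B3, B1–B4

Every bag has size at most 3, so the width is 3 − 1 = 2 and tw(G) ≤ 2. For the lower bound, the 3 vertices {1, 2, 3} are pairwise adjacent, and any tree decomposition puts a clique entirely inside one bag — forcing width ≥ 2. Therefore the treewidth is 2.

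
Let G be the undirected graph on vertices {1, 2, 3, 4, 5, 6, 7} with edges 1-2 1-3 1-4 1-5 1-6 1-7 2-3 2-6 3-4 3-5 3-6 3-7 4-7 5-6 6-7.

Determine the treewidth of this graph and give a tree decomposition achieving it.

Every bag has size at most 4, so the width is 4 − 1 = 3 and tw(G) ≤ 3. Conversely, {1, 3, 4, 7} is a clique of size 4, and the vertices of any clique must share a bag in every tree decomposition; so some bag has ≥ 4 vertices and tw(G) ≥ 3. Therefore the treewidth is 3.

Treewidth 3.
One such decomposition:
Bags: B1 = {1, 2, 3, 6}  B2 = {1, 3, 6, 7}  B3 = {1, 3, 4, 7}  B4 = {1, 3, 5, 6}
Tree: B1–B2, B2–B3, B1–B4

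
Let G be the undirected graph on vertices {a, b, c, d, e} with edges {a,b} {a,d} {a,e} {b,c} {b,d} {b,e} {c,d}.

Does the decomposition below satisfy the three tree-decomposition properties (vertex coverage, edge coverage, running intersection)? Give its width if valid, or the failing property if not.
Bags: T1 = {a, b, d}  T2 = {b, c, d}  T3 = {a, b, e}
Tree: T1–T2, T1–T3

Vertex coverage: the bags together contain {a, b, c, d, e}, the full vertex set. Edge coverage: each edge of G has both endpoints in at least one bag. Running intersection: for every vertex, the bags containing it form a connected subtree. All three properties hold, so this is a valid tree decomposition of width max|bag| − 1 = 2, and hence tw(G) ≤ 2.

Yes; width 2.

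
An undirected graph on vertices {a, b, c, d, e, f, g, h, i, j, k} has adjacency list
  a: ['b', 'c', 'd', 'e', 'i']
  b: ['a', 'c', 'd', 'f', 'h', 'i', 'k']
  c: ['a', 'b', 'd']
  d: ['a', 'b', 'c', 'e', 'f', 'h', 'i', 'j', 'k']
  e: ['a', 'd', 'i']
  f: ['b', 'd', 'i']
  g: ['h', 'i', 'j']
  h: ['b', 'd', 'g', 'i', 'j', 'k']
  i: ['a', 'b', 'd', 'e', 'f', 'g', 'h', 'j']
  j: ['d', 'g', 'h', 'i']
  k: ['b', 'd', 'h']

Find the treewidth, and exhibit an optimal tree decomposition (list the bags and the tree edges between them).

Treewidth 3.
One such decomposition:
Bags: B1 = {b, d, h, i}  B2 = {b, d, h, k}  B3 = {a, b, d, i}  B4 = {a, d, e, i}  B5 = {d, h, i, j}  B6 = {a, b, c, d}  B7 = {b, d, f, i}  B8 = {g, h, i, j}
Tree: B1–B2, B1–B3, B3–B4, B1–B5, B3–B6, B1–B7, B5–B8

Each bag holds 4 vertices, so the decomposition has width 3, which upper-bounds the treewidth. Conversely, {d, h, i, j} is a clique of size 4, and the vertices of any clique must share a bag in every tree decomposition; so some bag has ≥ 4 vertices and tw(G) ≥ 3. Combining the bounds, tw(G) = 3.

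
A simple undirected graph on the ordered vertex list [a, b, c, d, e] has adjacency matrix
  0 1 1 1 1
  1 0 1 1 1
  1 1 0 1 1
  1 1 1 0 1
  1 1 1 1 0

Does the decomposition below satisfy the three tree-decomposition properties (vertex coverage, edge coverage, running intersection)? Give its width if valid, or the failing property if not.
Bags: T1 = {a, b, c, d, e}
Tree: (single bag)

Yes; width 4.

Vertex coverage: the bags together contain {a, b, c, d, e}, the full vertex set. Edge coverage: each edge of G has both endpoints in at least one bag. Running intersection: for every vertex, the bags containing it form a connected subtree. All three properties hold, so this is a valid tree decomposition of width max|bag| − 1 = 4, and hence tw(G) ≤ 4.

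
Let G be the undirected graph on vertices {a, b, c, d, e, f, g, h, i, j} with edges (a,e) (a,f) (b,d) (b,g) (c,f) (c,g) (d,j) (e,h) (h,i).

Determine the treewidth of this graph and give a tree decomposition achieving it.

Treewidth 1.
Bags: B1 = {d, j}  B2 = {b, d}  B3 = {b, g}  B4 = {c, g}  B5 = {c, f}  B6 = {a, f}  B7 = {a, e}  B8 = {e, h}  B9 = {h, i}
Tree: B1–B2, B2–B3, B3–B4, B4–B5, B5–B6, B6–B7, B7–B8, B8–B9

Each bag holds 2 vertices, so the decomposition has width 1, which upper-bounds the treewidth. Since G has at least one edge (e.g. j–d), it is not an edgeless graph, so tw(G) ≥ 1. Hence tw(G) = 1 exactly.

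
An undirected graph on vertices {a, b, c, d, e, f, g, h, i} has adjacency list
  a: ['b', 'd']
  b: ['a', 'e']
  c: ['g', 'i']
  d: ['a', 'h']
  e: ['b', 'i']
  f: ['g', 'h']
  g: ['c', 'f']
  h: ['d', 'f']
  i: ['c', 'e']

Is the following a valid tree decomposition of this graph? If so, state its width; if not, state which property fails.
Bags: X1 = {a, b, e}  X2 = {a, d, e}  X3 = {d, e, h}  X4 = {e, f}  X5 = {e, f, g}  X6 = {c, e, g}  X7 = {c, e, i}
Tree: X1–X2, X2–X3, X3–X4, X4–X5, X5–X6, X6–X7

A tree decomposition must satisfy three properties: every vertex lies in some bag; for every edge, both endpoints lie together in some bag; and for every vertex, the bags containing it form a connected subtree. Here edge (h,f) lies in no bag, so the decomposition is invalid.

No — edge (h,f) lies in no bag.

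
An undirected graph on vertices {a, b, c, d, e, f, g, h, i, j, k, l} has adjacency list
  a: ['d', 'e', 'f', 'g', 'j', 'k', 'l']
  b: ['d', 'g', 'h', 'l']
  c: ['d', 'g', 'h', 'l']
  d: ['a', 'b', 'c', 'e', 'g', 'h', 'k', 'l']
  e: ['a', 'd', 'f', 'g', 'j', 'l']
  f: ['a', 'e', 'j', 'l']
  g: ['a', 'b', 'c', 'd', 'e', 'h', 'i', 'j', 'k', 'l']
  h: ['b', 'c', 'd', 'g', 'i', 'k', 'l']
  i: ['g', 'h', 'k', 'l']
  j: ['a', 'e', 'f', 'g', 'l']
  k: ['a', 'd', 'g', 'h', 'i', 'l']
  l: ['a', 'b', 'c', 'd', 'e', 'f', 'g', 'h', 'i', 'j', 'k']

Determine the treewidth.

A width-4 tree decomposition is:
Bags: B1 = {d, g, h, k, l}  B2 = {a, d, g, k, l}  B3 = {a, d, e, g, l}  B4 = {b, d, g, h, l}  B5 = {a, e, g, j, l}  B6 = {a, e, f, j, l}  B7 = {c, d, g, h, l}  B8 = {g, h, i, k, l}
Tree: B1–B2, B2–B3, B1–B4, B3–B5, B5–B6, B4–B7, B1–B8
Each bag holds 5 vertices, so the decomposition has width 4, which upper-bounds the treewidth. For the lower bound, the 5 vertices {a, d, e, g, l} are pairwise adjacent, and any tree decomposition puts a clique entirely inside one bag — forcing width ≥ 4. Hence tw(G) = 4 exactly.

4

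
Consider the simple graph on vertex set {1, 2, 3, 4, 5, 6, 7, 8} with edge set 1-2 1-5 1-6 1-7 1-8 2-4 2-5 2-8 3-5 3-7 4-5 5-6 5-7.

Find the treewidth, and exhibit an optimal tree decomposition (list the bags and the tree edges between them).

Every bag has size at most 3, so the width is 3 − 1 = 2 and tw(G) ≤ 2. On the other hand G contains the 3-clique {1, 2, 8}. A clique must lie in a single bag of any decomposition, so no decomposition can have width below 2. The upper and lower bounds meet at 2, so that is the treewidth.

Treewidth 2.
One such decomposition:
Bags: B1 = {1, 5, 6}  B2 = {1, 5, 7}  B3 = {1, 2, 5}  B4 = {2, 4, 5}  B5 = {3, 5, 7}  B6 = {1, 2, 8}
Tree: B1–B2, B1–B3, B3–B4, B2–B5, B3–B6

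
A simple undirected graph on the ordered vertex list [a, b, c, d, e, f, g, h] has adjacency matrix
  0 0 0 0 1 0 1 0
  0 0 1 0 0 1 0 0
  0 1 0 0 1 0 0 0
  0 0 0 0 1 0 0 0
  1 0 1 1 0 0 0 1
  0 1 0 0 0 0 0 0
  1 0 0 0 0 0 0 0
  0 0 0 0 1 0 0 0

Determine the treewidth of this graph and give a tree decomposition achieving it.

Each bag holds 2 vertices, so the decomposition has width 1, which upper-bounds the treewidth. G has an edge, so its treewidth is at least 1. Hence tw(G) = 1 exactly.

Treewidth 1.
One optimal decomposition is:
Bags: B1 = {d, e}  B2 = {a, e}  B3 = {c, e}  B4 = {a, g}  B5 = {e, h}  B6 = {b, c}  B7 = {b, f}
Tree: B1–B2, B1–B3, B2–B4, B2–B5, B3–B6, B6–B7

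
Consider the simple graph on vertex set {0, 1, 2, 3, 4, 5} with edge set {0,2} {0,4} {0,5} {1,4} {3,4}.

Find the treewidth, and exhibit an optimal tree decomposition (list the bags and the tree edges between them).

Every bag has size at most 2, so the width is 2 − 1 = 1 and tw(G) ≤ 1. Any graph with an edge has treewidth ≥ 1, and G has the edge 4–0. Hence tw(G) = 1 exactly.

Treewidth 1.
One optimal decomposition is:
Bags: B1 = {0, 4}  B2 = {1, 4}  B3 = {3, 4}  B4 = {0, 2}  B5 = {0, 5}
Tree: B1–B2, B1–B3, B1–B4, B1–B5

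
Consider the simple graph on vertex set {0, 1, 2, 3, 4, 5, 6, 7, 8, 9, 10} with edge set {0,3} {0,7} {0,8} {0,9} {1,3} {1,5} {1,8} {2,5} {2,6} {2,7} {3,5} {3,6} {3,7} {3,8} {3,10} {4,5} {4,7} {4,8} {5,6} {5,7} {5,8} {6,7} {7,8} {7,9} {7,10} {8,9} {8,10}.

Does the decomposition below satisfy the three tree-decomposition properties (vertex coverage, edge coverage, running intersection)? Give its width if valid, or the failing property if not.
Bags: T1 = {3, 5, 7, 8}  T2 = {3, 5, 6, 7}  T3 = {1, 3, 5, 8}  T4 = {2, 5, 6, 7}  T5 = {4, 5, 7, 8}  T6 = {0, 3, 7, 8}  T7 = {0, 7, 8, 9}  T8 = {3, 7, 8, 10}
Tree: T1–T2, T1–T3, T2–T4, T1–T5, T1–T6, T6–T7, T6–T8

Yes; width 3.

Every vertex of G appears in some bag (union = {0, 1, 2, 3, 4, 5, 6, 7, 8, 9, 10}); every edge is covered by a bag; and for each vertex v the set of bags containing v is connected in the bag tree. The decomposition is therefore valid. The largest bag has 4 vertices, so the width is 3.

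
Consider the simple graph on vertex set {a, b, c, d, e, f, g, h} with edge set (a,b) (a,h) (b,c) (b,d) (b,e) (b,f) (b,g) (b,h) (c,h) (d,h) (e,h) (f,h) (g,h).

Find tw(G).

A width-2 tree decomposition is:
Bags: B1 = {b, c, h}  B2 = {a, b, h}  B3 = {b, d, h}  B4 = {b, f, h}  B5 = {b, g, h}  B6 = {b, e, h}
Tree: B1–B2, B1–B3, B1–B4, B4–B5, B5–B6
Each bag holds 3 vertices, so the decomposition has width 2, which upper-bounds the treewidth. On the other hand G contains the 3-clique {b, d, h}. A clique must lie in a single bag of any decomposition, so no decomposition can have width below 2. Hence tw(G) = 2 exactly.

2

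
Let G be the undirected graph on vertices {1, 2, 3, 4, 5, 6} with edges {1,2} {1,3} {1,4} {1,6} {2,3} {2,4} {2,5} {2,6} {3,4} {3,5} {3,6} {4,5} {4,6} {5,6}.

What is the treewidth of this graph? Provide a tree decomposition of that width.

Treewidth 4.
Bags: B1 = {2, 3, 4, 5, 6}  B2 = {1, 2, 3, 4, 6}
Tree: B1–B2

The largest bag has 5 vertices, giving width 4; this decomposition certifies tw(G) ≤ 4. On the other hand G contains the 5-clique {1, 2, 3, 4, 6}. A clique must lie in a single bag of any decomposition, so no decomposition can have width below 4. Hence tw(G) = 4 exactly.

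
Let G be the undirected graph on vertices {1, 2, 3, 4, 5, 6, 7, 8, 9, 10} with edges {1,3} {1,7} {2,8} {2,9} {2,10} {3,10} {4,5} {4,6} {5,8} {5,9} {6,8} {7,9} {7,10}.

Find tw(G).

A width-2 tree decomposition is:
Bags: B1 = {4, 6, 8}  B2 = {4, 5, 8}  B3 = {2, 5, 8}  B4 = {2, 5, 9}  B5 = {2, 9, 10}  B6 = {7, 9, 10}  B7 = {3, 7, 10}  B8 = {1, 3, 7}
Tree: B1–B2, B2–B3, B3–B4, B4–B5, B5–B6, B6–B7, B7–B8
Each bag holds 3 vertices, so the decomposition has width 2, which upper-bounds the treewidth. For the lower bound, G contains the cycle 6–4–5–8–6, so G is not a forest; only forests have treewidth ≤ 1, hence tw(G) ≥ 2. Hence tw(G) = 2 exactly.

2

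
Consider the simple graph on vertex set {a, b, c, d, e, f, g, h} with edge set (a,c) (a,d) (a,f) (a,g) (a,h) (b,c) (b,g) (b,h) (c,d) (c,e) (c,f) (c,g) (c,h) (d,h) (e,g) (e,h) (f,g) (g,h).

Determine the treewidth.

A width-3 tree decomposition is:
Bags: B1 = {b, c, g, h}  B2 = {a, c, g, h}  B3 = {a, c, f, g}  B4 = {a, c, d, h}  B5 = {c, e, g, h}
Tree: B1–B2, B2–B3, B2–B4, B1–B5
The largest bag has 4 vertices, giving width 3; this decomposition certifies tw(G) ≤ 3. Conversely, {a, c, d, h} is a clique of size 4, and the vertices of any clique must share a bag in every tree decomposition; so some bag has ≥ 4 vertices and tw(G) ≥ 3. The upper and lower bounds meet at 3, so that is the treewidth.

3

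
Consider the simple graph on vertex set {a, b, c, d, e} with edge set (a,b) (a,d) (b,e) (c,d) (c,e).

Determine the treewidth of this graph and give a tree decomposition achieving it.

Treewidth 2.
One optimal decomposition is:
Bags: B1 = {a, b, d}  B2 = {b, c, d}  B3 = {b, c, e}
Tree: B1–B2, B2–B3

The largest bag has 3 vertices, giving width 2; this decomposition certifies tw(G) ≤ 2. The edges b–a–d–c–e–b form a cycle, so G is not a tree and its treewidth is at least 2. Therefore the treewidth is 2.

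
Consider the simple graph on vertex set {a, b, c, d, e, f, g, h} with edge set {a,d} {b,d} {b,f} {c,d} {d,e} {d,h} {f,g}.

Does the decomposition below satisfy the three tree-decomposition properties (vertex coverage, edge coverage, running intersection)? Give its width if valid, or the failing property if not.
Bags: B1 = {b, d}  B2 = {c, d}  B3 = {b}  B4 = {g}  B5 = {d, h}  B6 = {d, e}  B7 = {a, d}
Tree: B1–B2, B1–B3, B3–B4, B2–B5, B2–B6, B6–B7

A tree decomposition must satisfy three properties: every vertex lies in some bag; for every edge, both endpoints lie together in some bag; and for every vertex, the bags containing it form a connected subtree. Here vertex f appears in no bag, so the decomposition is invalid.

No — vertex f appears in no bag.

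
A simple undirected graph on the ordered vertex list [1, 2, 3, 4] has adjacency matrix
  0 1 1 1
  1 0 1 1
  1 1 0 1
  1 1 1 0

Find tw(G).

A width-3 tree decomposition is:
Bags: B1 = {1, 2, 3, 4}
Tree: (single bag)
With just one bag of size 4, the width is 4 − 1 = 3, so tw(G) ≤ 3. On the other hand G contains the 4-clique {1, 2, 3, 4}. A clique must lie in a single bag of any decomposition, so no decomposition can have width below 3. Therefore the treewidth is 3.

3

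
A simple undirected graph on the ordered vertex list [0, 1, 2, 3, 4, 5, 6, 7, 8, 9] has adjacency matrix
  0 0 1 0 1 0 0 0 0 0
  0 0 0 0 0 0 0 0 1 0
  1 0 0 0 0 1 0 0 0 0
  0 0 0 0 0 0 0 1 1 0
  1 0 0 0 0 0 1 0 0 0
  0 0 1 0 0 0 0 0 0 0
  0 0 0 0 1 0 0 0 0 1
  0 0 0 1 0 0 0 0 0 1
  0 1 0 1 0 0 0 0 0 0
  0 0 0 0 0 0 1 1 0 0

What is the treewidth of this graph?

A width-1 tree decomposition is:
Bags: B1 = {2, 5}  B2 = {0, 2}  B3 = {0, 4}  B4 = {4, 6}  B5 = {6, 9}  B6 = {7, 9}  B7 = {3, 7}  B8 = {3, 8}  B9 = {1, 8}
Tree: B1–B2, B2–B3, B3–B4, B4–B5, B5–B6, B6–B7, B7–B8, B8–B9
The largest bag has 2 vertices, giving width 1; this decomposition certifies tw(G) ≤ 1. Any graph with an edge has treewidth ≥ 1, and G has the edge 5–2. Combining the bounds, tw(G) = 1.

1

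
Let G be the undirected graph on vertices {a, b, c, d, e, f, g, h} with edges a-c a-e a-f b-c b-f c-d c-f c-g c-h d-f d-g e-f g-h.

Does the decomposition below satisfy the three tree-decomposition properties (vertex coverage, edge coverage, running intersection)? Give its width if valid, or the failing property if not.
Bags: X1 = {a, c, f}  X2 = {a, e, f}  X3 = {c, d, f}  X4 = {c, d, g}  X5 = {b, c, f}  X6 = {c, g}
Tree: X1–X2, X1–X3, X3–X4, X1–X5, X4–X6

A tree decomposition must satisfy three properties: every vertex lies in some bag; for every edge, both endpoints lie together in some bag; and for every vertex, the bags containing it form a connected subtree. Here vertex h appears in no bag, so the decomposition is invalid.

No — vertex h appears in no bag.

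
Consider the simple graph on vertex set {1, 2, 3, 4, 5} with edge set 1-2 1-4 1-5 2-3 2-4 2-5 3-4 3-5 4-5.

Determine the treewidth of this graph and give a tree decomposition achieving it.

Each bag holds 4 vertices, so the decomposition has width 3, which upper-bounds the treewidth. Conversely, {1, 2, 4, 5} is a clique of size 4, and the vertices of any clique must share a bag in every tree decomposition; so some bag has ≥ 4 vertices and tw(G) ≥ 3. The upper and lower bounds meet at 3, so that is the treewidth.

Treewidth 3.
One such decomposition:
Bags: B1 = {1, 2, 4, 5}  B2 = {2, 3, 4, 5}
Tree: B1–B2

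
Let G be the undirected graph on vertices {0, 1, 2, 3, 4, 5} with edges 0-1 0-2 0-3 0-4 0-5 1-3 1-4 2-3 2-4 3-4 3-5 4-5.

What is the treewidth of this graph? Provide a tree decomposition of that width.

Treewidth 3.
One such decomposition:
Bags: B1 = {0, 3, 4, 5}  B2 = {0, 1, 3, 4}  B3 = {0, 2, 3, 4}
Tree: B1–B2, B2–B3

The largest bag has 4 vertices, giving width 3; this decomposition certifies tw(G) ≤ 3. Conversely, {0, 1, 3, 4} is a clique of size 4, and the vertices of any clique must share a bag in every tree decomposition; so some bag has ≥ 4 vertices and tw(G) ≥ 3. Combining the bounds, tw(G) = 3.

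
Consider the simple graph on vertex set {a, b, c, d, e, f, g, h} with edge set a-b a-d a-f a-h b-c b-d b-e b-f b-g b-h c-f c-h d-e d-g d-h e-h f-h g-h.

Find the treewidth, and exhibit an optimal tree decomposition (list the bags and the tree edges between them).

Every bag has size at most 4, so the width is 4 − 1 = 3 and tw(G) ≤ 3. Conversely, {b, d, g, h} is a clique of size 4, and the vertices of any clique must share a bag in every tree decomposition; so some bag has ≥ 4 vertices and tw(G) ≥ 3. The upper and lower bounds meet at 3, so that is the treewidth.

Treewidth 3.
Bags: B1 = {b, c, f, h}  B2 = {a, b, f, h}  B3 = {a, b, d, h}  B4 = {b, d, e, h}  B5 = {b, d, g, h}
Tree: B1–B2, B2–B3, B3–B4, B3–B5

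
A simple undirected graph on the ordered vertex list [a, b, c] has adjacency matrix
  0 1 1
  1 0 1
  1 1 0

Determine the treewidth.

A width-2 tree decomposition is:
Bags: B1 = {a, b, c}
Tree: (single bag)
A single bag containing all 3 vertices is trivially a valid decomposition of width 2. For the lower bound, the 3 vertices {a, b, c} are pairwise adjacent, and any tree decomposition puts a clique entirely inside one bag — forcing width ≥ 2. Combining the bounds, tw(G) = 2.

2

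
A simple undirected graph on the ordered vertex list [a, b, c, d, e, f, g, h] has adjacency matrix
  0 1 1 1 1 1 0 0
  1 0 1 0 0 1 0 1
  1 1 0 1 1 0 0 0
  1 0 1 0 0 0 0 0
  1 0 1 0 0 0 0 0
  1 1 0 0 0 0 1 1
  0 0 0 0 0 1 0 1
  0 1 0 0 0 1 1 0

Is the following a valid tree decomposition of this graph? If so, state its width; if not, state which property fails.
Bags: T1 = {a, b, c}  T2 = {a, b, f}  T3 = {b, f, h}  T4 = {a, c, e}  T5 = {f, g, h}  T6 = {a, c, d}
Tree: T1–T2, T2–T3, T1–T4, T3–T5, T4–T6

Yes; width 2.

Vertex coverage: the bags together contain {a, b, c, d, e, f, g, h}, the full vertex set. Edge coverage: each edge of G has both endpoints in at least one bag. Running intersection: for every vertex, the bags containing it form a connected subtree. All three properties hold, so this is a valid tree decomposition of width max|bag| − 1 = 2, and hence tw(G) ≤ 2.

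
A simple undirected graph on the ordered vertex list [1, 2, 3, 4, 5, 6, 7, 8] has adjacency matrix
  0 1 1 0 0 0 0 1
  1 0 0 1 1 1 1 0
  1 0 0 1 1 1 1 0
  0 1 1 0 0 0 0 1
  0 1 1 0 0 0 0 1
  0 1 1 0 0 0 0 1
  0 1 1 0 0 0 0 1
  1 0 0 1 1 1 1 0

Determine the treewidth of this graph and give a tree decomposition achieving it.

Treewidth 3.
One optimal decomposition is:
Bags: B1 = {2, 3, 4, 8}  B2 = {2, 3, 6, 8}  B3 = {2, 3, 5, 8}  B4 = {2, 3, 7, 8}  B5 = {1, 2, 3, 8}
Tree: B1–B2, B2–B3, B3–B4, B4–B5

Every bag has size at most 4, so the width is 4 − 1 = 3 and tw(G) ≤ 3. For the lower bound: the 4 vertex sets {2,4}, {3,6}, {8}, {5} are disjoint, each induces a connected subgraph, and every pair is joined by at least one edge of G. Contracting each set to a single vertex therefore yields K_{4} as a minor, and since treewidth is minor-monotone, tw(G) ≥ tw(K_{4}) = 3. Therefore the treewidth is 3.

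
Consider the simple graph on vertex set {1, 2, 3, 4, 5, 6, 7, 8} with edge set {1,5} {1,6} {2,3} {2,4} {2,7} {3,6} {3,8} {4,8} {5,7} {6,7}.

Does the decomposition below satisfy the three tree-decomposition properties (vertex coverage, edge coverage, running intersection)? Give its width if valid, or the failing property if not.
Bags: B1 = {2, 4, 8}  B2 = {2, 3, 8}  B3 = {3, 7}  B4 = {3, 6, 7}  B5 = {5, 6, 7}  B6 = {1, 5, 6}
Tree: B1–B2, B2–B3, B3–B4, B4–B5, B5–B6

A tree decomposition must satisfy three properties: every vertex lies in some bag; for every edge, both endpoints lie together in some bag; and for every vertex, the bags containing it form a connected subtree. Here edge (2,7) lies in no bag, so the decomposition is invalid.

No — edge (2,7) lies in no bag.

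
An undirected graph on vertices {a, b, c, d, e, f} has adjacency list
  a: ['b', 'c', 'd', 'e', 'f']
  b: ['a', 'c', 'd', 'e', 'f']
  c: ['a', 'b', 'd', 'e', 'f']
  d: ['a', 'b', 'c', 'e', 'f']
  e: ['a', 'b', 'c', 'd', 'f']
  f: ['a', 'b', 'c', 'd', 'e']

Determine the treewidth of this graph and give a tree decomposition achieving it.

Treewidth 5.
Bags: B1 = {a, b, c, d, e, f}
Tree: (single bag)

A single bag containing all 6 vertices is trivially a valid decomposition of width 5. For the lower bound, the 6 vertices {a, b, c, d, e, f} are pairwise adjacent, and any tree decomposition puts a clique entirely inside one bag — forcing width ≥ 5. Therefore the treewidth is 5.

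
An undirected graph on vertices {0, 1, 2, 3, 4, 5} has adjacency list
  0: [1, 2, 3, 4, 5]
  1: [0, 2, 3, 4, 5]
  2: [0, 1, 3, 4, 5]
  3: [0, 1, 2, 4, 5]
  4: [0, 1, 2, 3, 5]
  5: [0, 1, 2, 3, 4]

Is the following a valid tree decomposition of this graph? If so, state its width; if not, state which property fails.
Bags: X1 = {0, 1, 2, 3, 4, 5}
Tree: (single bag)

Yes; width 5.

Checking the three conditions: (i) the bags cover all of {0, 1, 2, 3, 4, 5}; (ii) for each edge, some bag contains both endpoints; (iii) the bags containing any fixed vertex form a subtree. All hold, so the decomposition is valid with width 6 − 1 = 5.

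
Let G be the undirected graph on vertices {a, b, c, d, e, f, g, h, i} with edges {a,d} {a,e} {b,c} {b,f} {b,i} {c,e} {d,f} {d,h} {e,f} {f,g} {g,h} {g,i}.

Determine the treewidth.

3

A width-3 tree decomposition is:
Bags: B1 = {a, b, c, e}  B2 = {a, b, e, f}  B3 = {a, b, d, f}  B4 = {b, d, f, i}  B5 = {d, f, g, i}  B6 = {d, g, h, i}
Tree: B1–B2, B2–B3, B3–B4, B4–B5, B5–B6
Each bag holds 4 vertices, so the decomposition has width 3, which upper-bounds the treewidth. For the lower bound: the 4 vertex sets {a,c,e}, {b}, {f}, {d,g,h,i} are disjoint, each induces a connected subgraph, and every pair is joined by at least one edge of G. Contracting each set to a single vertex therefore yields K_{4} as a minor, and since treewidth is minor-monotone, tw(G) ≥ tw(K_{4}) = 3. The upper and lower bounds meet at 3, so that is the treewidth.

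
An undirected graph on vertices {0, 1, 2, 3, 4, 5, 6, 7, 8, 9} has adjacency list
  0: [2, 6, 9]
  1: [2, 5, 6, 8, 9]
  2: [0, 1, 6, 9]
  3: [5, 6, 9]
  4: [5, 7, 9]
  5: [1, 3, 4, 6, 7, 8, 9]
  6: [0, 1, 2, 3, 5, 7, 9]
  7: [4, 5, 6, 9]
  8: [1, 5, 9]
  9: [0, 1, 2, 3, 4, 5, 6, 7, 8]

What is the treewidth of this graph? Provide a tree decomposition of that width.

Every bag has size at most 4, so the width is 4 − 1 = 3 and tw(G) ≤ 3. On the other hand G contains the 4-clique {0, 2, 6, 9}. A clique must lie in a single bag of any decomposition, so no decomposition can have width below 3. Therefore the treewidth is 3.

Treewidth 3.
One such decomposition:
Bags: B1 = {1, 5, 8, 9}  B2 = {1, 5, 6, 9}  B3 = {3, 5, 6, 9}  B4 = {5, 6, 7, 9}  B5 = {1, 2, 6, 9}  B6 = {0, 2, 6, 9}  B7 = {4, 5, 7, 9}
Tree: B1–B2, B2–B3, B3–B4, B2–B5, B5–B6, B4–B7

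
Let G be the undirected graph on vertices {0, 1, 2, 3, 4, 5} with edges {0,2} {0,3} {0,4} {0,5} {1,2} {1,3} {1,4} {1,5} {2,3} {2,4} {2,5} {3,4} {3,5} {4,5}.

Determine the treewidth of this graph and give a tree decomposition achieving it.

Treewidth 4.
One optimal decomposition is:
Bags: B1 = {0, 2, 3, 4, 5}  B2 = {1, 2, 3, 4, 5}
Tree: B1–B2

Each bag holds 5 vertices, so the decomposition has width 4, which upper-bounds the treewidth. For the lower bound, the 5 vertices {0, 2, 3, 4, 5} are pairwise adjacent, and any tree decomposition puts a clique entirely inside one bag — forcing width ≥ 4. Hence tw(G) = 4 exactly.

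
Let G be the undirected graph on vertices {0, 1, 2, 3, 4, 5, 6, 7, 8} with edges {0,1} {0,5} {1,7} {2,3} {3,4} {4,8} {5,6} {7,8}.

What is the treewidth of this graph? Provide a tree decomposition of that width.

Treewidth 1.
One such decomposition:
Bags: B1 = {2, 3}  B2 = {3, 4}  B3 = {4, 8}  B4 = {7, 8}  B5 = {1, 7}  B6 = {0, 1}  B7 = {0, 5}  B8 = {5, 6}
Tree: B1–B2, B2–B3, B3–B4, B4–B5, B5–B6, B6–B7, B7–B8

Every bag has size at most 2, so the width is 2 − 1 = 1 and tw(G) ≤ 1. Since G has at least one edge (e.g. 2–3), it is not an edgeless graph, so tw(G) ≥ 1. Combining the bounds, tw(G) = 1.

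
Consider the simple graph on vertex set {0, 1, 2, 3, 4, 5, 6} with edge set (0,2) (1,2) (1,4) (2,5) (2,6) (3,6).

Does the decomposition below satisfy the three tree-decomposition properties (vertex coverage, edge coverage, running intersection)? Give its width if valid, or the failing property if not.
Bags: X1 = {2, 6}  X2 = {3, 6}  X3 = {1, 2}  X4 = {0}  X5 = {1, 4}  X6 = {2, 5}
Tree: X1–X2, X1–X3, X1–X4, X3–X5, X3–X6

A tree decomposition must satisfy three properties: every vertex lies in some bag; for every edge, both endpoints lie together in some bag; and for every vertex, the bags containing it form a connected subtree. Here edge (2,0) lies in no bag, so the decomposition is invalid.

No — edge (2,0) lies in no bag.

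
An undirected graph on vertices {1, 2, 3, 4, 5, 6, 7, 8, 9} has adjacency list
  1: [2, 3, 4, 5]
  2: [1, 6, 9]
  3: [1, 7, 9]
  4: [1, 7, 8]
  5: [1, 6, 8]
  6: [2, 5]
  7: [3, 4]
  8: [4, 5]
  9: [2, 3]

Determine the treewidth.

3

A width-3 tree decomposition is:
Bags: B1 = {4, 5, 7, 8}  B2 = {1, 4, 5, 7}  B3 = {1, 3, 5, 7}  B4 = {1, 3, 5, 6}  B5 = {1, 2, 3, 6}  B6 = {2, 3, 6, 9}
Tree: B1–B2, B2–B3, B3–B4, B4–B5, B5–B6
Each bag holds 4 vertices, so the decomposition has width 3, which upper-bounds the treewidth. For the lower bound: the 4 vertex sets {4,7,8}, {5}, {1}, {2,3,6,9} are disjoint, each induces a connected subgraph, and every pair is joined by at least one edge of G. Contracting each set to a single vertex therefore yields K_{4} as a minor, and since treewidth is minor-monotone, tw(G) ≥ tw(K_{4}) = 3. The upper and lower bounds meet at 3, so that is the treewidth.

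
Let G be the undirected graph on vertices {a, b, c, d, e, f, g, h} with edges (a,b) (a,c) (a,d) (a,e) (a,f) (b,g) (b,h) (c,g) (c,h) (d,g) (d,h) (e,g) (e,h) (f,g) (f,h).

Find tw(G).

A width-3 tree decomposition is:
Bags: B1 = {a, e, g, h}  B2 = {a, b, g, h}  B3 = {a, f, g, h}  B4 = {a, c, g, h}  B5 = {a, d, g, h}
Tree: B1–B2, B2–B3, B3–B4, B4–B5
The largest bag has 4 vertices, giving width 3; this decomposition certifies tw(G) ≤ 3. For the lower bound: the 4 vertex sets {e,h}, {b,g}, {a}, {f} are disjoint, each induces a connected subgraph, and every pair is joined by at least one edge of G. Contracting each set to a single vertex therefore yields K_{4} as a minor, and since treewidth is minor-monotone, tw(G) ≥ tw(K_{4}) = 3. Therefore the treewidth is 3.

3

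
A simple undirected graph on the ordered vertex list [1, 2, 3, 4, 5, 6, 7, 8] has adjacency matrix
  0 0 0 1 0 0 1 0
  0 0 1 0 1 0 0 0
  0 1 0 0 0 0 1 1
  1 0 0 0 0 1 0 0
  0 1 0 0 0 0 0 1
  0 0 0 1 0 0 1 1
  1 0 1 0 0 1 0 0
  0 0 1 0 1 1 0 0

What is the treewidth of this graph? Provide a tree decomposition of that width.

Each bag holds 3 vertices, so the decomposition has width 2, which upper-bounds the treewidth. For the lower bound, G contains the cycle 4–1–7–6–4, so G is not a forest; only forests have treewidth ≤ 1, hence tw(G) ≥ 2. Hence tw(G) = 2 exactly.

Treewidth 2.
One such decomposition:
Bags: B1 = {1, 4, 6}  B2 = {1, 6, 7}  B3 = {6, 7, 8}  B4 = {3, 7, 8}  B5 = {3, 5, 8}  B6 = {2, 3, 5}
Tree: B1–B2, B2–B3, B3–B4, B4–B5, B5–B6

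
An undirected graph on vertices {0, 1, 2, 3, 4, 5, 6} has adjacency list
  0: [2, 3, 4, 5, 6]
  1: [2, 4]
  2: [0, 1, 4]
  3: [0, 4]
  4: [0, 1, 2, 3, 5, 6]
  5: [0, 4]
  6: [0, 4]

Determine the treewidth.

A width-2 tree decomposition is:
Bags: B1 = {1, 2, 4}  B2 = {0, 2, 4}  B3 = {0, 4, 5}  B4 = {0, 3, 4}  B5 = {0, 4, 6}
Tree: B1–B2, B2–B3, B2–B4, B4–B5
The largest bag has 3 vertices, giving width 2; this decomposition certifies tw(G) ≤ 2. For the lower bound, the 3 vertices {0, 2, 4} are pairwise adjacent, and any tree decomposition puts a clique entirely inside one bag — forcing width ≥ 2. Hence tw(G) = 2 exactly.

2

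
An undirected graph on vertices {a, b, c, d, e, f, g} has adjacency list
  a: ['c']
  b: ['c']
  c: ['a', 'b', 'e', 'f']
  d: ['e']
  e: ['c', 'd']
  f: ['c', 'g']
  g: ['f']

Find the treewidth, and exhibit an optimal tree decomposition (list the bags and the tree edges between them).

Treewidth 1.
Bags: B1 = {c, e}  B2 = {c, f}  B3 = {a, c}  B4 = {b, c}  B5 = {f, g}  B6 = {d, e}
Tree: B1–B2, B1–B3, B1–B4, B2–B5, B1–B6

Every bag has size at most 2, so the width is 2 − 1 = 1 and tw(G) ≤ 1. Since G has at least one edge (e.g. c–e), it is not an edgeless graph, so tw(G) ≥ 1. The upper and lower bounds meet at 1, so that is the treewidth.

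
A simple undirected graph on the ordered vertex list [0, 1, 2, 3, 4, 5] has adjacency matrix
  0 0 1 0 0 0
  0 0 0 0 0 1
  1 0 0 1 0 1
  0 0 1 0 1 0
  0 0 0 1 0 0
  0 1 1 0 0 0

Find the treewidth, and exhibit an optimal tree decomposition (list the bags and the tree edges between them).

Each bag holds 2 vertices, so the decomposition has width 1, which upper-bounds the treewidth. Any graph with an edge has treewidth ≥ 1, and G has the edge 5–2. Therefore the treewidth is 1.

Treewidth 1.
One such decomposition:
Bags: B1 = {2, 5}  B2 = {2, 3}  B3 = {3, 4}  B4 = {0, 2}  B5 = {1, 5}
Tree: B1–B2, B2–B3, B1–B4, B1–B5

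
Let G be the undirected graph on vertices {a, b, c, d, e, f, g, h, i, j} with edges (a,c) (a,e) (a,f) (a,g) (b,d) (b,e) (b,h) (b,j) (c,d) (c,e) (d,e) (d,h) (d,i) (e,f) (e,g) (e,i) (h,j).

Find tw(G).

A width-2 tree decomposition is:
Bags: B1 = {c, d, e}  B2 = {a, c, e}  B3 = {a, e, f}  B4 = {b, d, e}  B5 = {b, d, h}  B6 = {b, h, j}  B7 = {a, e, g}  B8 = {d, e, i}
Tree: B1–B2, B2–B3, B1–B4, B4–B5, B5–B6, B3–B7, B4–B8
Each bag holds 3 vertices, so the decomposition has width 2, which upper-bounds the treewidth. Conversely, {b, h, j} is a clique of size 3, and the vertices of any clique must share a bag in every tree decomposition; so some bag has ≥ 3 vertices and tw(G) ≥ 2. Combining the bounds, tw(G) = 2.

2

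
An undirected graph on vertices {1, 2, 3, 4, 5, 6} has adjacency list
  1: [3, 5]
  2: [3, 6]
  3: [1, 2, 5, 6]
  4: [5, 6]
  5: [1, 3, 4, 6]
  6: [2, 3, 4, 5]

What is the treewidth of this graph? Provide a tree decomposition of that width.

Every bag has size at most 3, so the width is 3 − 1 = 2 and tw(G) ≤ 2. For the lower bound, the 3 vertices {2, 3, 6} are pairwise adjacent, and any tree decomposition puts a clique entirely inside one bag — forcing width ≥ 2. The upper and lower bounds meet at 2, so that is the treewidth.

Treewidth 2.
One optimal decomposition is:
Bags: B1 = {1, 3, 5}  B2 = {3, 5, 6}  B3 = {2, 3, 6}  B4 = {4, 5, 6}
Tree: B1–B2, B2–B3, B2–B4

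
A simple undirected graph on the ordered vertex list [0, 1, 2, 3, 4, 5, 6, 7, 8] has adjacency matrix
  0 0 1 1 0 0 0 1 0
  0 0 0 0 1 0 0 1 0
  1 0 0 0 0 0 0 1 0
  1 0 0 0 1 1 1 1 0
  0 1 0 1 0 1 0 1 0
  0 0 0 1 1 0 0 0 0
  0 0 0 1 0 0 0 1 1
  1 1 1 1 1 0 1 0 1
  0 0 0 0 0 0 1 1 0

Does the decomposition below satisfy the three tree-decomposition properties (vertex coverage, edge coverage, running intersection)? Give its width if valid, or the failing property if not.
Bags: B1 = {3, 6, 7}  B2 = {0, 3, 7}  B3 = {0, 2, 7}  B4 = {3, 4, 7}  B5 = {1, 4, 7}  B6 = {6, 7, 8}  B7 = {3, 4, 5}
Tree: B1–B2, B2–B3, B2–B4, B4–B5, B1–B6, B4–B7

Yes; width 2.

Checking the three conditions: (i) the bags cover all of {0, 1, 2, 3, 4, 5, 6, 7, 8}; (ii) for each edge, some bag contains both endpoints; (iii) the bags containing any fixed vertex form a subtree. All hold, so the decomposition is valid with width 3 − 1 = 2.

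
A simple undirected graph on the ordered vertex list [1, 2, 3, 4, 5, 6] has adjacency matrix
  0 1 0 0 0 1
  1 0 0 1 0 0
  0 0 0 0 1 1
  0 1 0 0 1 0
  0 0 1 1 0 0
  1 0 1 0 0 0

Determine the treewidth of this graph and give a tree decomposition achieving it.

Treewidth 2.
One such decomposition:
Bags: B1 = {2, 4, 5}  B2 = {1, 2, 5}  B3 = {1, 5, 6}  B4 = {3, 5, 6}
Tree: B1–B2, B2–B3, B3–B4

The largest bag has 3 vertices, giving width 2; this decomposition certifies tw(G) ≤ 2. For the lower bound, G contains the cycle 5–4–2–1–6–3–5, so G is not a forest; only forests have treewidth ≤ 1, hence tw(G) ≥ 2. Combining the bounds, tw(G) = 2.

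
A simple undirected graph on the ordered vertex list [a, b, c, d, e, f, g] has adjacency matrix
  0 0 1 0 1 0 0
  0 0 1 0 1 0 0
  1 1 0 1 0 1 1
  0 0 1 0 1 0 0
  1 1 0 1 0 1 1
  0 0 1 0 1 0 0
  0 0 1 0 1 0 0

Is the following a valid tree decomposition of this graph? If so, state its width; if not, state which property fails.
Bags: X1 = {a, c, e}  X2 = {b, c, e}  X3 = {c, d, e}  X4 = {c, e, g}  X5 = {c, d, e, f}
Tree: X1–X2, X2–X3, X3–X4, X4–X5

A tree decomposition must satisfy three properties: every vertex lies in some bag; for every edge, both endpoints lie together in some bag; and for every vertex, the bags containing it form a connected subtree. Here bags containing vertex d are not connected in the tree, so the decomposition is invalid.

No — bags containing vertex d are not connected in the tree.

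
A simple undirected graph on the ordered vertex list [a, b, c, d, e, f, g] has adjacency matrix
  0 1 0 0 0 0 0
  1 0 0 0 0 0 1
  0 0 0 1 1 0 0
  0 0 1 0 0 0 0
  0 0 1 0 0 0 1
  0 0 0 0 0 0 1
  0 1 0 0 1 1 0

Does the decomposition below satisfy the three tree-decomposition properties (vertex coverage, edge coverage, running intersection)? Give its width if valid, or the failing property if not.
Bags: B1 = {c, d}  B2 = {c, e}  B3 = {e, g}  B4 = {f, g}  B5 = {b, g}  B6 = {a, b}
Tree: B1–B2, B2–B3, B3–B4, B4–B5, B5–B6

Yes; width 1.

Vertex coverage: the bags together contain {a, b, c, d, e, f, g}, the full vertex set. Edge coverage: each edge of G has both endpoints in at least one bag. Running intersection: for every vertex, the bags containing it form a connected subtree. All three properties hold, so this is a valid tree decomposition of width max|bag| − 1 = 1, and hence tw(G) ≤ 1.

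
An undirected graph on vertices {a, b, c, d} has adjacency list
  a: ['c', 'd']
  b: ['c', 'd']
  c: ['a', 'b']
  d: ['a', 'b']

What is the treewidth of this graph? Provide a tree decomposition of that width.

Treewidth 2.
One such decomposition:
Bags: B1 = {a, b, c}  B2 = {a, b, d}
Tree: B1–B2

Every bag has size at most 3, so the width is 3 − 1 = 2 and tw(G) ≤ 2. For the lower bound, G contains the cycle b–c–a–d–b, so G is not a forest; only forests have treewidth ≤ 1, hence tw(G) ≥ 2. The upper and lower bounds meet at 2, so that is the treewidth.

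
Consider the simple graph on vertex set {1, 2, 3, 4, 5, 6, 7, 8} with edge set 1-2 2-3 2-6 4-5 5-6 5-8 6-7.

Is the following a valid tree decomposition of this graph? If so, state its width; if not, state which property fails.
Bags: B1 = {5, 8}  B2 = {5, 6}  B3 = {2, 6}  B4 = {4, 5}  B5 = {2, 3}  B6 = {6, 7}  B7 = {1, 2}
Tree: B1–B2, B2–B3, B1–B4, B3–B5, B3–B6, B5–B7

Every vertex of G appears in some bag (union = {1, 2, 3, 4, 5, 6, 7, 8}); every edge is covered by a bag; and for each vertex v the set of bags containing v is connected in the bag tree. The decomposition is therefore valid. The largest bag has 2 vertices, so the width is 1.

Yes; width 1.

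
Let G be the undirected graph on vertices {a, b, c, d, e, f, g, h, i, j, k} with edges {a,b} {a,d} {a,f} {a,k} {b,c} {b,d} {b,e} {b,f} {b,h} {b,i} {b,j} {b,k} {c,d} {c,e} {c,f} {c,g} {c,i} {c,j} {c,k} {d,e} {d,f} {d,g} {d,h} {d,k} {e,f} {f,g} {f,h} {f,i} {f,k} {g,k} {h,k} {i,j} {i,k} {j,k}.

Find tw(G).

4

A width-4 tree decomposition is:
Bags: B1 = {a, b, d, f, k}  B2 = {b, c, d, f, k}  B3 = {b, c, d, e, f}  B4 = {b, c, f, i, k}  B5 = {b, c, i, j, k}  B6 = {c, d, f, g, k}  B7 = {b, d, f, h, k}
Tree: B1–B2, B2–B3, B2–B4, B4–B5, B2–B6, B1–B7
Every bag has size at most 5, so the width is 5 − 1 = 4 and tw(G) ≤ 4. Conversely, {b, c, i, j, k} is a clique of size 5, and the vertices of any clique must share a bag in every tree decomposition; so some bag has ≥ 5 vertices and tw(G) ≥ 4. Hence tw(G) = 4 exactly.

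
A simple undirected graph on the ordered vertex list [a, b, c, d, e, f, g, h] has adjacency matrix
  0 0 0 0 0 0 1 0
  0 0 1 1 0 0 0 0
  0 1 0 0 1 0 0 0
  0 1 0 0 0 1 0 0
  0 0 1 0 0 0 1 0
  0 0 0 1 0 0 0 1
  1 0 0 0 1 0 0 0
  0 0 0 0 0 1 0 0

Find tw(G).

A width-1 tree decomposition is:
Bags: B1 = {a, g}  B2 = {e, g}  B3 = {c, e}  B4 = {b, c}  B5 = {b, d}  B6 = {d, f}  B7 = {f, h}
Tree: B1–B2, B2–B3, B3–B4, B4–B5, B5–B6, B6–B7
Every bag has size at most 2, so the width is 2 − 1 = 1 and tw(G) ≤ 1. Since G has at least one edge (e.g. a–g), it is not an edgeless graph, so tw(G) ≥ 1. The upper and lower bounds meet at 1, so that is the treewidth.

1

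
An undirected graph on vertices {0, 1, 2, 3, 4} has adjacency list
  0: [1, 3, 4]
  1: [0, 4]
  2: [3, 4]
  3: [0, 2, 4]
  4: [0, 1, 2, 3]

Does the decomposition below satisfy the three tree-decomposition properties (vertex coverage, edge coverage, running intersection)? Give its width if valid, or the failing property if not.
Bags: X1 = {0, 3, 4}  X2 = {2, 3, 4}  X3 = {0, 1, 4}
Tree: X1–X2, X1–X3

Every vertex of G appears in some bag (union = {0, 1, 2, 3, 4}); every edge is covered by a bag; and for each vertex v the set of bags containing v is connected in the bag tree. The decomposition is therefore valid. The largest bag has 3 vertices, so the width is 2.

Yes; width 2.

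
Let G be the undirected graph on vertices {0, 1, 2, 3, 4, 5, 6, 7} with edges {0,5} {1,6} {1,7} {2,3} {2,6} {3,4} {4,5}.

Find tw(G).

1

A width-1 tree decomposition is:
Bags: B1 = {1, 7}  B2 = {1, 6}  B3 = {2, 6}  B4 = {2, 3}  B5 = {3, 4}  B6 = {4, 5}  B7 = {0, 5}
Tree: B1–B2, B2–B3, B3–B4, B4–B5, B5–B6, B6–B7
Every bag has size at most 2, so the width is 2 − 1 = 1 and tw(G) ≤ 1. Since G has at least one edge (e.g. 7–1), it is not an edgeless graph, so tw(G) ≥ 1. The upper and lower bounds meet at 1, so that is the treewidth.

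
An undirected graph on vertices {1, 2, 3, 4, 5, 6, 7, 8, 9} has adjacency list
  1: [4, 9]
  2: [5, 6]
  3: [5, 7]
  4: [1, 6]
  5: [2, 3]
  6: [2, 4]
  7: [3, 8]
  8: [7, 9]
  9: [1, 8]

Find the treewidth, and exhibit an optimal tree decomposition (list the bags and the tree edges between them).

Treewidth 2.
Bags: B1 = {1, 4, 6}  B2 = {1, 6, 9}  B3 = {6, 8, 9}  B4 = {6, 7, 8}  B5 = {3, 6, 7}  B6 = {3, 5, 6}  B7 = {2, 5, 6}
Tree: B1–B2, B2–B3, B3–B4, B4–B5, B5–B6, B6–B7

Each bag holds 3 vertices, so the decomposition has width 2, which upper-bounds the treewidth. The edges 6–4–1–9–8–7–3–5–2–6 form a cycle, so G is not a tree and its treewidth is at least 2. Therefore the treewidth is 2.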